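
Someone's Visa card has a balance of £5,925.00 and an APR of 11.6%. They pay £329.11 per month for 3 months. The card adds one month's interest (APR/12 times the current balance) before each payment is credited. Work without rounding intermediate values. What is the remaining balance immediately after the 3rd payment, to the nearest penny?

£5,101.59

Monthly rate r = 11.6%/12 = 0.966667% = 0.00966667.
Each month: B ← B·(1+r) − £329.11.
Month 1: interest £57.28; balance after payment £5,653.16.
Month 2: interest £54.65; balance after payment £5,378.70.
Month 3: interest £51.99; balance after payment £5,101.59.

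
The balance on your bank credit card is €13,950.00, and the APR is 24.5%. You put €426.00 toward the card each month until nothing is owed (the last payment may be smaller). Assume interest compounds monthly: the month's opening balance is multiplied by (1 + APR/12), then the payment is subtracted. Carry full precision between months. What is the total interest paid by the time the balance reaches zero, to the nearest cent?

Monthly rate r = 24.5%/12 = 2.04167% = 0.0204167.
Payoff takes n = ⌈−ln(1 − rB₀/P)/ln(1+r)⌉ = ⌈54.641⌉ = 55 payments; the last is €274.04.
Total paid = 54·€426.00 + €274.04 = €23,278.04.
Total interest = total paid − principal = €23,278.04 − €13,950.00 = €9,328.04.

€9,328.04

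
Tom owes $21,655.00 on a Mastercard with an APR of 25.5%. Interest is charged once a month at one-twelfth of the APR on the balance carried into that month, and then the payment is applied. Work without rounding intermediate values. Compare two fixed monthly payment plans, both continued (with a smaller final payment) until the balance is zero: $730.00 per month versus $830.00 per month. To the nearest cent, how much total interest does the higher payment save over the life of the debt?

Monthly rate r = 25.5%/12 = 2.125% = 0.02125.
At $730.00/mo: n = ⌈−ln(1 − rB₀/P)/ln(1+r)⌉ = 48 payments (last $243.38); total interest = total paid − $21,655.00 = $12,898.38.
At $830.00/mo: 39 payments (last $370.78); total interest $10,255.78.
Interest saved = $12,898.38 − $10,255.78 = $2,642.60.

$2,642.60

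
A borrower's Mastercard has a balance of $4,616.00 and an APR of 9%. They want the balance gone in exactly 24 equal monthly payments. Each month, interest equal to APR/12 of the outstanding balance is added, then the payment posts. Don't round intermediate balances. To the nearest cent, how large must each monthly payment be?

$210.88

Monthly rate r = 9%/12 = 0.75% = 0.0075.
Level-payment amortization: P = B₀·r / (1 − (1+r)^(−n)) = 4616.00·0.0075 / (1 − 1.0075^(−24)).
Denominator 1 − (1+r)^(−24) = 0.164168596.
P = 34.62 / 0.164168596 ≈ 210.88.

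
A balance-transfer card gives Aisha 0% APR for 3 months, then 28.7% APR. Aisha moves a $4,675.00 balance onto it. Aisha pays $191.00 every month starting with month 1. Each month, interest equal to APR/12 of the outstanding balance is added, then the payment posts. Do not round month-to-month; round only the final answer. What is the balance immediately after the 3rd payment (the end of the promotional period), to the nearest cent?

Promo months 1–3 at r₀ = 0%/12 = 0; months 4+ at r₁ = 28.7%/12 = 0.0239167.
After month 3 (no interest yet): B = $4,675.00 − 3·$191.00 = $4,102.00.

$4,102.00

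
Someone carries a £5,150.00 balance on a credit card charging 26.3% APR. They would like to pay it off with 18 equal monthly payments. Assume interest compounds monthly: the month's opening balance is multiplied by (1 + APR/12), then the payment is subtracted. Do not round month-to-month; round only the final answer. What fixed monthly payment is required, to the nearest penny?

Monthly rate r = 26.3%/12 = 2.19167% = 0.0219167.
Level-payment amortization: P = B₀·r / (1 − (1+r)^(−n)) = 5150.00·0.0219167 / (1 − 1.02192^(−18)).
Denominator 1 − (1+r)^(−18) = 0.323104978.
P = 112.871 / 0.323104978 ≈ 349.33.

£349.33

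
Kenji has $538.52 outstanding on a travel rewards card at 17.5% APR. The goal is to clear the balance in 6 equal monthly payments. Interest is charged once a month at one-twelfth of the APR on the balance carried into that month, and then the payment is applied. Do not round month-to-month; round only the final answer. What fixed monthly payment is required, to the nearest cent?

$94.39

Monthly rate r = 17.5%/12 = 1.45833% = 0.0145833.
Level-payment amortization: P = B₀·r / (1 − (1+r)^(−n)) = 538.52·0.0145833 / (1 − 1.01458^(−6)).
Denominator 1 − (1+r)^(−6) = 0.0832020005.
P = 7.85342 / 0.0832020005 ≈ 94.39.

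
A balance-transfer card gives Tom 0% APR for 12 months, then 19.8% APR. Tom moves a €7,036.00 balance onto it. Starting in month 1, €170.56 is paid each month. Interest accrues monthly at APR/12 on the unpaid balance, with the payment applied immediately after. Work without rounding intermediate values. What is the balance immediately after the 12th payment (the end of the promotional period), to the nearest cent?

€4,989.28

Promo months 1–12 at r₀ = 0%/12 = 0; months 13+ at r₁ = 19.8%/12 = 0.0165.
After month 12 (no interest yet): B = €7,036.00 − 12·€170.56 = €4,989.28.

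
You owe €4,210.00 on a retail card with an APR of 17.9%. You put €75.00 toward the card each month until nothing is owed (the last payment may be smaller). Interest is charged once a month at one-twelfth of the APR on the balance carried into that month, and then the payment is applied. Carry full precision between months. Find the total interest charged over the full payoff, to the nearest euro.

Monthly rate r = 17.9%/12 = 1.49167% = 0.0149167.
Payoff takes n = ⌈−ln(1 − rB₀/P)/ln(1+r)⌉ = ⌈122.648⌉ = 123 payments; the last is €48.70.
Total paid = 122·€75.00 + €48.70 = €9,198.70.
Total interest = total paid − principal = €9,198.70 − €4,210.00 = €4,988.70.

€4,989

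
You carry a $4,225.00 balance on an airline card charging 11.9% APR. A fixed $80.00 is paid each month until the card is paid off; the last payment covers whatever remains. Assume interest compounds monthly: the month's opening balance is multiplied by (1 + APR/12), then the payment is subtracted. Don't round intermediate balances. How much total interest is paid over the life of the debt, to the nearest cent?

$1,788.60

Monthly rate r = 11.9%/12 = 0.991667% = 0.00991667.
Payoff takes n = ⌈−ln(1 − rB₀/P)/ln(1+r)⌉ = ⌈75.169⌉ = 76 payments; the last is $13.60.
Total paid = 75·$80.00 + $13.60 = $6,013.60.
Total interest = total paid − principal = $6,013.60 − $4,225.00 = $1,788.60.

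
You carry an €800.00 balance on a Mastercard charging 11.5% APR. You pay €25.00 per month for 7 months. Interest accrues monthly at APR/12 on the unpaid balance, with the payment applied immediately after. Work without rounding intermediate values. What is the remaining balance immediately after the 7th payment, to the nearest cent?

€675.12

Monthly rate r = 11.5%/12 = 0.958333% = 0.00958333.
Each month: B ← B·(1+r) − €25.00.
Month 1: interest €7.67; balance after payment €782.67.
Month 2: interest €7.50; balance after payment €765.17.
Month 3: interest €7.33; balance after payment €747.50.
Month 4: interest €7.16; balance after payment €729.66.
Month 5: interest €6.99; balance after payment €711.66.
Month 6: interest €6.82; balance after payment €693.48.
Month 7: interest €6.65; balance after payment €675.12.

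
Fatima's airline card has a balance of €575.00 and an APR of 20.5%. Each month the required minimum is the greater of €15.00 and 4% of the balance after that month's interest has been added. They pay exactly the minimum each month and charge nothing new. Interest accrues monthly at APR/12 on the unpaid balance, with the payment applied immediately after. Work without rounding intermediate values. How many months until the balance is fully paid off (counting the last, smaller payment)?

51 months

Monthly rate r = 20.5%/12 = 1.70833% = 0.0170833.
While 4% of the post-interest balance exceeds €15.00, each month B ← (B·(1+r))·(1 − 0.04), i.e. B shrinks by the factor (1+r)·0.96 = 0.9764.
This holds for months 1–19. Entering month 20 the balance is €365.25; 4% of the post-interest balance is now below €15.00, so the flat €15.00 minimum applies from here.
From month 20 a fixed €15.00 at rate r clears €365.25 in 32 more payments. Total: 19 + 32 = 51 months.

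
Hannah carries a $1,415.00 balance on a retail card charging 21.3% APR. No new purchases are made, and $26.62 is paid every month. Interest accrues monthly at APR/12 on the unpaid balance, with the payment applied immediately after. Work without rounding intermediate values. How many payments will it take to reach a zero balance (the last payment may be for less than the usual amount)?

164 payments

Monthly rate r = 21.3%/12 = 1.775% = 0.01775.
Recurrence: B ← B·(1+r) − $26.62.
Month 1: interest $25.12; balance after payment $1,413.50.
Month 2: interest $25.09; balance after payment $1,411.97.
Closed form: n = −ln(1 − rB₀/P)/ln(1+r) = −ln(0.056489)/ln(1.01775) ≈ 163.331, so the balance reaches zero during payment 164.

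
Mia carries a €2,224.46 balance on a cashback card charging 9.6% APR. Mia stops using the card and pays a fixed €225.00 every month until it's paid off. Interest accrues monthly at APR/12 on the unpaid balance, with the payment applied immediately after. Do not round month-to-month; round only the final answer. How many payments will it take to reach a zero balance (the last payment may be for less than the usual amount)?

11 payments

Monthly rate r = 9.6%/12 = 0.8% = 0.008.
Recurrence: B ← B·(1+r) − €225.00.
Month 1: interest €17.80; balance after payment €2,017.26.
Month 2: interest €16.14; balance after payment €1,808.39.
Closed form: n = −ln(1 − rB₀/P)/ln(1+r) = −ln(0.92091)/ln(1.008) ≈ 10.341, so the balance reaches zero during payment 11.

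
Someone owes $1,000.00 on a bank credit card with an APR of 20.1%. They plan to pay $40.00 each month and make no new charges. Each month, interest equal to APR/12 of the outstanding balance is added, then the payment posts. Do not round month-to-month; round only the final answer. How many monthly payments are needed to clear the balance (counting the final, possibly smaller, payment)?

Monthly rate r = 20.1%/12 = 1.675% = 0.01675.
Recurrence: B ← B·(1+r) − $40.00.
Month 1: interest $16.75; balance after payment $976.75.
Month 2: interest $16.36; balance after payment $953.11.
Closed form: n = −ln(1 − rB₀/P)/ln(1+r) = −ln(0.58125)/ln(1.01675) ≈ 32.663, so the balance reaches zero during payment 33.

33 payments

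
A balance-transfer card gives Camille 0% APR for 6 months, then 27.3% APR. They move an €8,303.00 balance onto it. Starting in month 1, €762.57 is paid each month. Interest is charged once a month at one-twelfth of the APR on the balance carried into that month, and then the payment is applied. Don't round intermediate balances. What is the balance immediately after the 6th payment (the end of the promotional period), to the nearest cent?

€3,727.58

Promo months 1–6 at r₀ = 0%/12 = 0; months 7+ at r₁ = 27.3%/12 = 0.02275.
After month 6 (no interest yet): B = €8,303.00 − 6·€762.57 = €3,727.58.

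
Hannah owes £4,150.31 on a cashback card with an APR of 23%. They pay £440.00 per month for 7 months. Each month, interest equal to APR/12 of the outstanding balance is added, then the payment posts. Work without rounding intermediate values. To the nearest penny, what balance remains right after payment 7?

£1,477.34

Monthly rate r = 23%/12 = 1.91667% = 0.0191667.
Each month: B ← B·(1+r) − £440.00.
Month 1: interest £79.55; balance after payment £3,789.86.
Month 2: interest £72.64; balance after payment £3,422.50.
Month 3: interest £65.60; balance after payment £3,048.09.
Month 4: interest £58.42; balance after payment £2,666.52.
Month 5: interest £51.11; balance after payment £2,277.62.
Month 6: interest £43.65; balance after payment £1,881.28.
Month 7: interest £36.06; balance after payment £1,477.34.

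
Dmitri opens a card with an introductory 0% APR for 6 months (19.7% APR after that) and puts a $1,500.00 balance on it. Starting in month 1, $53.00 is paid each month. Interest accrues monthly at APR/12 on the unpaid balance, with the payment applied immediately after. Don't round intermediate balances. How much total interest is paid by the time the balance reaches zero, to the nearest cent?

$301.89

Promo months 1–6 at r₀ = 0%/12 = 0; months 7+ at r₁ = 19.7%/12 = 0.0164167.
After month 6 (no interest yet): B = $1,500.00 − 6·$53.00 = $1,182.00.
Then at r₁ with $53.00/mo: n₂ = −ln(1 − r₁·B/P)/ln(1+r₁) ≈ 28.00 → 28 more payments.
Total paid = 33·$53.00 + $52.89 = $1,801.89; interest = $1,801.89 − $1,500.00 = $301.89.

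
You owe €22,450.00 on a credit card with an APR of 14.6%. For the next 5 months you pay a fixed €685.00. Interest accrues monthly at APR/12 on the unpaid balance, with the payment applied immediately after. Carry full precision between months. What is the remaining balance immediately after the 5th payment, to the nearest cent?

Monthly rate r = 14.6%/12 = 1.21667% = 0.0121667.
Each month: B ← B·(1+r) − €685.00.
Month 1: interest €273.14; balance after payment €22,038.14.
Month 2: interest €268.13; balance after payment €21,621.27.
Month 3: interest €263.06; balance after payment €21,199.33.
Month 4: interest €257.93; balance after payment €20,772.26.
Month 5: interest €252.73; balance after payment €20,339.99.

€20,339.99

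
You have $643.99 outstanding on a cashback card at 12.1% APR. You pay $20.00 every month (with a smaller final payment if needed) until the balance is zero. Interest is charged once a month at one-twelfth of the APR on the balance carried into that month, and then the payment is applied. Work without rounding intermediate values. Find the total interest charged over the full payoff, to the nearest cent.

Monthly rate r = 12.1%/12 = 1.00833% = 0.0100833.
Payoff takes n = ⌈−ln(1 − rB₀/P)/ln(1+r)⌉ = ⌈39.128⌉ = 40 payments; the last is $2.57.
Total paid = 39·$20.00 + $2.57 = $782.57.
Total interest = total paid − principal = $782.57 − $643.99 = $138.58.

$138.58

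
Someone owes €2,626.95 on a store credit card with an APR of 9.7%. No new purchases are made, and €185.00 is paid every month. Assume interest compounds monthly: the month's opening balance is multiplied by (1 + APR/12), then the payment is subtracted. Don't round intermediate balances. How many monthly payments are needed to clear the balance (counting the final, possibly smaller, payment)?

Monthly rate r = 9.7%/12 = 0.808333% = 0.00808333.
Recurrence: B ← B·(1+r) − €185.00.
Month 1: interest €21.23; balance after payment €2,463.18.
Month 2: interest €19.91; balance after payment €2,298.10.
Closed form: n = −ln(1 − rB₀/P)/ln(1+r) = −ln(0.88522)/ln(1.00808) ≈ 15.144, so the balance reaches zero during payment 16.

16 payments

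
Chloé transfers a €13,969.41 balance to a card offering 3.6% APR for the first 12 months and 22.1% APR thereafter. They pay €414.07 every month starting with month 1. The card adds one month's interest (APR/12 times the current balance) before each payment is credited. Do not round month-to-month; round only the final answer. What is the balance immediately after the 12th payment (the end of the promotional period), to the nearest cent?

€9,429.04

Promo months 1–12 at r₀ = 3.6%/12 = 0.003; months 13+ at r₁ = 22.1%/12 = 0.0184167.
After month 12: iterate B ← B·(1+r₀) − €414.07 for 12 months → €9,429.04.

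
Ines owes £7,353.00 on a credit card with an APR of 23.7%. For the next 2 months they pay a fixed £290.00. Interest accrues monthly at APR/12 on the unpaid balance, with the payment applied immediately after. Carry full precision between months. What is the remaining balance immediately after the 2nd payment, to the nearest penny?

£7,060.58

Monthly rate r = 23.7%/12 = 1.975% = 0.01975.
Each month: B ← B·(1+r) − £290.00.
Month 1: interest £145.22; balance after payment £7,208.22.
Month 2: interest £142.36; balance after payment £7,060.58.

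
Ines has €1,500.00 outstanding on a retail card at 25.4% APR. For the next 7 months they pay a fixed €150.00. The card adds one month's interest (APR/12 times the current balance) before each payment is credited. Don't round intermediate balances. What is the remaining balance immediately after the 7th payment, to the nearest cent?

€617.79

Monthly rate r = 25.4%/12 = 2.11667% = 0.0211667.
Each month: B ← B·(1+r) − €150.00.
Month 1: interest €31.75; balance after payment €1,381.75.
Month 2: interest €29.25; balance after payment €1,261.00.
Month 3: interest €26.69; balance after payment €1,137.69.
Month 4: interest €24.08; balance after payment €1,011.77.
Month 5: interest €21.42; balance after payment €883.18.
Month 6: interest €18.69; balance after payment €751.88.
Month 7: interest €15.91; balance after payment €617.79.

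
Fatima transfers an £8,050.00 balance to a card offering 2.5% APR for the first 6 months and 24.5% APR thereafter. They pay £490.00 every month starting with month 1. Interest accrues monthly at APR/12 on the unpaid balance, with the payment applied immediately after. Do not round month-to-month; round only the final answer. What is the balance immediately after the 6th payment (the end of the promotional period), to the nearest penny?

£5,195.80

Promo months 1–6 at r₀ = 2.5%/12 = 0.00208333; months 7+ at r₁ = 24.5%/12 = 0.0204167.
After month 6: iterate B ← B·(1+r₀) − £490.00 for 6 months → £5,195.80.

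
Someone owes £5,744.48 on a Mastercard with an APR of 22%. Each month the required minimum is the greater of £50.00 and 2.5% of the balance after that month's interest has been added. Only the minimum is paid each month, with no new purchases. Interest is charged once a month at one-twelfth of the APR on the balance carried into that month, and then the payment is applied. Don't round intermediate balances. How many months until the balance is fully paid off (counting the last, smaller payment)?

221 months

Monthly rate r = 22%/12 = 1.83333% = 0.0183333.
While 2.5% of the post-interest balance exceeds £50.00, each month B ← (B·(1+r))·(1 − 0.025), i.e. B shrinks by the factor (1+r)·0.975 = 0.99287.
This holds for months 1–151. Entering month 152 the balance is £1,951.33; 2.5% of the post-interest balance is now below £50.00, so the flat £50.00 minimum applies from here.
From month 152 a fixed £50.00 at rate r clears £1,951.33 in 70 more payments. Total: 151 + 70 = 221 months.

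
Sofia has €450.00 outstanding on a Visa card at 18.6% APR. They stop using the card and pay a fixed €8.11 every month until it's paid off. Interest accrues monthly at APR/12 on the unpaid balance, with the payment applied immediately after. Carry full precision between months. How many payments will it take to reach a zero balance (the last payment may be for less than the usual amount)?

Monthly rate r = 18.6%/12 = 1.55% = 0.0155.
Recurrence: B ← B·(1+r) − €8.11.
Month 1: interest €6.98; balance after payment €448.87.
Month 2: interest €6.96; balance after payment €447.71.
Closed form: n = −ln(1 − rB₀/P)/ln(1+r) = −ln(0.13995)/ln(1.0155) ≈ 127.849, so the balance reaches zero during payment 128.

128 months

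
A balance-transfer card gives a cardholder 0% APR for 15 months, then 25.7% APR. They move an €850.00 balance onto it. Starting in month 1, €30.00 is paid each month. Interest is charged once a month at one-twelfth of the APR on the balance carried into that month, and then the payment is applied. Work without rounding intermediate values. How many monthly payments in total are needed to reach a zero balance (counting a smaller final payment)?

31 months

Promo months 1–15 at r₀ = 0%/12 = 0; months 16+ at r₁ = 25.7%/12 = 0.0214167.
After month 15 (no interest yet): B = €850.00 − 15·€30.00 = €400.00.
Then at r₁ with €30.00/mo: n₂ = −ln(1 − r₁·B/P)/ln(1+r₁) ≈ 15.87 → 16 more payments.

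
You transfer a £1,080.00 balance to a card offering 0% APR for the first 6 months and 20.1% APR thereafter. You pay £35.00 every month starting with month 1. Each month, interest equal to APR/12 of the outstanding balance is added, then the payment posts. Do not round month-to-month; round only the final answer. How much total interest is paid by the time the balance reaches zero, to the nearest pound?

£265

Promo months 1–6 at r₀ = 0%/12 = 0; months 7+ at r₁ = 20.1%/12 = 0.01675.
After month 6 (no interest yet): B = £1,080.00 − 6·£35.00 = £870.00.
Then at r₁ with £35.00/mo: n₂ = −ln(1 − r₁·B/P)/ln(1+r₁) ≈ 32.42 → 33 more payments.
Total paid = 38·£35.00 + £14.62 = £1,344.62; interest = £1,344.62 − £1,080.00 = £264.62.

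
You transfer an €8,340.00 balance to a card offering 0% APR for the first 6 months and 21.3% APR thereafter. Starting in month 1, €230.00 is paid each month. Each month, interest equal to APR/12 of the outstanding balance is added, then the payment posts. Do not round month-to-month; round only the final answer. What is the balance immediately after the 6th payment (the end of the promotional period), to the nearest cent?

Promo months 1–6 at r₀ = 0%/12 = 0; months 7+ at r₁ = 21.3%/12 = 0.01775.
After month 6 (no interest yet): B = €8,340.00 − 6·€230.00 = €6,960.00.

€6,960.00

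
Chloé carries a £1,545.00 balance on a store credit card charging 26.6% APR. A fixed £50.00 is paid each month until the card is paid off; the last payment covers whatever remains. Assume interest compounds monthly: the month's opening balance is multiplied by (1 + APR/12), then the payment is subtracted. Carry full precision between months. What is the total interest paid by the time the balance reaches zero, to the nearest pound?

Monthly rate r = 26.6%/12 = 2.21667% = 0.0221667.
Payoff takes n = ⌈−ln(1 − rB₀/P)/ln(1+r)⌉ = ⌈52.682⌉ = 53 payments; the last is £34.21.
Total paid = 52·£50.00 + £34.21 = £2,634.21.
Total interest = total paid − principal = £2,634.21 − £1,545.00 = £1,089.21.

£1,089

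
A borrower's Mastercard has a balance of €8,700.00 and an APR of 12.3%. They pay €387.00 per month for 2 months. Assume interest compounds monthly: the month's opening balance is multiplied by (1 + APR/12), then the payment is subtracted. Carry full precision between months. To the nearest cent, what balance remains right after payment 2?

€8,101.30

Monthly rate r = 12.3%/12 = 1.025% = 0.01025.
Each month: B ← B·(1+r) − €387.00.
Month 1: interest €89.17; balance after payment €8,402.17.
Month 2: interest €86.12; balance after payment €8,101.30.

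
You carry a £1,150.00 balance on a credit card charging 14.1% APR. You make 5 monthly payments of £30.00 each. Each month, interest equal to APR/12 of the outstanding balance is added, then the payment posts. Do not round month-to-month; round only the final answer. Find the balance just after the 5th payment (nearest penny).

Monthly rate r = 14.1%/12 = 1.175% = 0.01175.
Each month: B ← B·(1+r) − £30.00.
Month 1: interest £13.51; balance after payment £1,133.51.
Month 2: interest £13.32; balance after payment £1,116.83.
Month 3: interest £13.12; balance after payment £1,099.95.
Month 4: interest £12.92; balance after payment £1,082.88.
Month 5: interest £12.72; balance after payment £1,065.60.

£1,065.60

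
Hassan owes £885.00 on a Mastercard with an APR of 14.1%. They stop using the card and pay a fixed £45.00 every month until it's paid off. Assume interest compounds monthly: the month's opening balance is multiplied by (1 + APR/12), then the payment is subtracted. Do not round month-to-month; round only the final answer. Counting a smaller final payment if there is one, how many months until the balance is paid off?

Monthly rate r = 14.1%/12 = 1.175% = 0.01175.
Recurrence: B ← B·(1+r) − £45.00.
Month 1: interest £10.40; balance after payment £850.40.
Month 2: interest £9.99; balance after payment £815.39.
Closed form: n = −ln(1 − rB₀/P)/ln(1+r) = −ln(0.76892)/ln(1.01175) ≈ 22.495, so the balance reaches zero during payment 23.

23 months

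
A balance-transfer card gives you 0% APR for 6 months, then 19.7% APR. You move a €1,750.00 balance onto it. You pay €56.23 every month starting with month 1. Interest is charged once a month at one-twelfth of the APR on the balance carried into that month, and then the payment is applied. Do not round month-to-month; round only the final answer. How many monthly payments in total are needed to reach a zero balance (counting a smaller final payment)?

Promo months 1–6 at r₀ = 0%/12 = 0; months 7+ at r₁ = 19.7%/12 = 0.0164167.
After month 6 (no interest yet): B = €1,750.00 − 6·€56.23 = €1,412.62.
Then at r₁ with €56.23/mo: n₂ = −ln(1 − r₁·B/P)/ln(1+r₁) ≈ 32.66 → 33 more payments.

39 payments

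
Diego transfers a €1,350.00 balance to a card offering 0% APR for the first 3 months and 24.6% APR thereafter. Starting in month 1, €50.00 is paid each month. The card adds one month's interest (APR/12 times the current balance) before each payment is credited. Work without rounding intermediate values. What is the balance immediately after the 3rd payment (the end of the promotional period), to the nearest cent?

Promo months 1–3 at r₀ = 0%/12 = 0; months 4+ at r₁ = 24.6%/12 = 0.0205.
After month 3 (no interest yet): B = €1,350.00 − 3·€50.00 = €1,200.00.

€1,200.00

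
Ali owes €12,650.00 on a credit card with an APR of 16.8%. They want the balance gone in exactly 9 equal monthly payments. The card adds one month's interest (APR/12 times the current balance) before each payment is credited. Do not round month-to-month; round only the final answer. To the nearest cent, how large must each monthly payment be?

Monthly rate r = 16.8%/12 = 1.4% = 0.014.
Level-payment amortization: P = B₀·r / (1 − (1+r)^(−n)) = 12650.00·0.014 / (1 − 1.014^(−9)).
Denominator 1 − (1+r)^(−9) = 0.117614414.
P = 177.1 / 0.117614414 ≈ 1505.77.

€1,505.77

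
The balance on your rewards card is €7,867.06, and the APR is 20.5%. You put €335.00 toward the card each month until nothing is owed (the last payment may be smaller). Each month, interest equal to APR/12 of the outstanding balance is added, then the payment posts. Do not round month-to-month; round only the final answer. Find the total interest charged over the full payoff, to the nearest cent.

€2,274.95

Monthly rate r = 20.5%/12 = 1.70833% = 0.0170833.
Payoff takes n = ⌈−ln(1 − rB₀/P)/ln(1+r)⌉ = ⌈30.273⌉ = 31 payments; the last is €92.01.
Total paid = 30·€335.00 + €92.01 = €10,142.01.
Total interest = total paid − principal = €10,142.01 − €7,867.06 = €2,274.95.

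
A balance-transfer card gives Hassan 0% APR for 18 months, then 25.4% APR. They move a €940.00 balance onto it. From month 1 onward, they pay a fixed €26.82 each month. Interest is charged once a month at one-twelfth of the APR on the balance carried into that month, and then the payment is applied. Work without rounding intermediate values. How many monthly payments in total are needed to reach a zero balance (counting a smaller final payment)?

Promo months 1–18 at r₀ = 0%/12 = 0; months 19+ at r₁ = 25.4%/12 = 0.0211667.
After month 18 (no interest yet): B = €940.00 − 18·€26.82 = €457.24.
Then at r₁ with €26.82/mo: n₂ = −ln(1 − r₁·B/P)/ln(1+r₁) ≈ 21.37 → 22 more payments.

40 payments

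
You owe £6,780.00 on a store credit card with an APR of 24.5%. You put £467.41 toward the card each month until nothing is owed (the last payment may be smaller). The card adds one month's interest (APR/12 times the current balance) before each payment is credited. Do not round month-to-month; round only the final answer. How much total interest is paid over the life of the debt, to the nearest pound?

£1,343

Monthly rate r = 24.5%/12 = 2.04167% = 0.0204167.
Payoff takes n = ⌈−ln(1 − rB₀/P)/ln(1+r)⌉ = ⌈17.376⌉ = 18 payments; the last is £177.03.
Total paid = 17·£467.41 + £177.03 = £8,123.00.
Total interest = total paid − principal = £8,123.00 − £6,780.00 = £1,343.00.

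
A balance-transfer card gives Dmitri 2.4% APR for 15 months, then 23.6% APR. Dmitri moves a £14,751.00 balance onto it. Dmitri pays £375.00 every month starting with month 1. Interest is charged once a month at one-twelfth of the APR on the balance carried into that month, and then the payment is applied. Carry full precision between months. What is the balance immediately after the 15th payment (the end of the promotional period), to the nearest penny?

Promo months 1–15 at r₀ = 2.4%/12 = 0.002; months 16+ at r₁ = 23.6%/12 = 0.0196667.
After month 15: iterate B ← B·(1+r₀) − £375.00 for 15 months → £9,495.34.

£9,495.34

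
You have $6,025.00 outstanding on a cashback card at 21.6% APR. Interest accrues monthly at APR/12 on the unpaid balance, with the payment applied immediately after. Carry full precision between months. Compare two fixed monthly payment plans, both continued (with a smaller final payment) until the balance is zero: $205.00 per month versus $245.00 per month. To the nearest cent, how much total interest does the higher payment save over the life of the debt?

Monthly rate r = 21.6%/12 = 1.8% = 0.018.
At $205.00/mo: n = ⌈−ln(1 − rB₀/P)/ln(1+r)⌉ = 43 payments (last $42.50); total interest = total paid − $6,025.00 = $2,627.50.
At $245.00/mo: 33 payments (last $188.40); total interest $2,003.40.
Interest saved = $2,627.50 − $2,003.40 = $624.10.

$624.10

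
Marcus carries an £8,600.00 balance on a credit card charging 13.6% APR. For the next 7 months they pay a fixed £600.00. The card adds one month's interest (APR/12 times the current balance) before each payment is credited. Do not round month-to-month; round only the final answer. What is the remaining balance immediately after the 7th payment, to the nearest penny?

Monthly rate r = 13.6%/12 = 1.13333% = 0.0113333.
Each month: B ← B·(1+r) − £600.00.
Month 1: interest £97.47; balance after payment £8,097.47.
Month 2: interest £91.77; balance after payment £7,589.24.
Month 3: interest £86.01; balance after payment £7,075.25.
Month 4: interest £80.19; balance after payment £6,555.44.
Month 5: interest £74.29; balance after payment £6,029.73.
Month 6: interest £68.34; balance after payment £5,498.07.
Month 7: interest £62.31; balance after payment £4,960.38.

£4,960.38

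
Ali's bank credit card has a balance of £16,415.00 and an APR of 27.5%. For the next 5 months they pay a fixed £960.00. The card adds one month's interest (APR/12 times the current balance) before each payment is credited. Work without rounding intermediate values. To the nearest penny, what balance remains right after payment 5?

Monthly rate r = 27.5%/12 = 2.29167% = 0.0229167.
Each month: B ← B·(1+r) − £960.00.
Month 1: interest £376.18; balance after payment £15,831.18.
Month 2: interest £362.80; balance after payment £15,233.97.
Month 3: interest £349.11; balance after payment £14,623.09.
Month 4: interest £335.11; balance after payment £13,998.20.
Month 5: interest £320.79; balance after payment £13,358.99.

£13,358.99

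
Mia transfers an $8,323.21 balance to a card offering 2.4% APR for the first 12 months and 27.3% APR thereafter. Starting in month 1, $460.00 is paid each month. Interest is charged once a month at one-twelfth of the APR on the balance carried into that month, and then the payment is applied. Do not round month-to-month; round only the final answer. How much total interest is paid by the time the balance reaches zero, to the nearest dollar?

$415

Promo months 1–12 at r₀ = 2.4%/12 = 0.002; months 13+ at r₁ = 27.3%/12 = 0.02275.
After month 12: iterate B ← B·(1+r₀) − $460.00 for 12 months → $2,944.05.
Then at r₁ with $460.00/mo: n₂ = −ln(1 − r₁·B/P)/ln(1+r₁) ≈ 7.00 → 7 more payments.
Total paid = 18·$460.00 + $457.84 = $8,737.84; interest = $8,737.84 − $8,323.21 = $414.63.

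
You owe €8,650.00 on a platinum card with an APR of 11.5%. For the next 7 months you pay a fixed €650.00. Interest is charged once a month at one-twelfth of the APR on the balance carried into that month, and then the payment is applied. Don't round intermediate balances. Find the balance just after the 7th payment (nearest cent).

Monthly rate r = 11.5%/12 = 0.958333% = 0.00958333.
Each month: B ← B·(1+r) − €650.00.
Month 1: interest €82.90; balance after payment €8,082.90.
Month 2: interest €77.46; balance after payment €7,510.36.
Month 3: interest €71.97; balance after payment €6,932.33.
Month 4: interest €66.43; balance after payment €6,348.77.
Month 5: interest €60.84; balance after payment €5,759.61.
Month 6: interest €55.20; balance after payment €5,164.80.
Month 7: interest €49.50; balance after payment €4,564.30.

€4,564.30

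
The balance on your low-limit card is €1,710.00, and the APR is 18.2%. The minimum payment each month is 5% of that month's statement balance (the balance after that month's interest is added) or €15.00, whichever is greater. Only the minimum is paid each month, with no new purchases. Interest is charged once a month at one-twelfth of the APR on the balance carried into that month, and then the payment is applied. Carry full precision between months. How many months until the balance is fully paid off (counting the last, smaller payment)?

73 months

Monthly rate r = 18.2%/12 = 1.51667% = 0.0151667.
While 5% of the post-interest balance exceeds €15.00, each month B ← (B·(1+r))·(1 − 0.05), i.e. B shrinks by the factor (1+r)·0.95 = 0.96441.
This holds for months 1–49. Entering month 50 the balance is €289.59; 5% of the post-interest balance is now below €15.00, so the flat €15.00 minimum applies from here.
From month 50 a fixed €15.00 at rate r clears €289.59 in 24 more payments. Total: 49 + 24 = 73 months.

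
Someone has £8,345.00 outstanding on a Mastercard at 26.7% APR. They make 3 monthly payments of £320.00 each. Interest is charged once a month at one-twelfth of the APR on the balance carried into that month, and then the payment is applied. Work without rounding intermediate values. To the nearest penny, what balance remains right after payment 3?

Monthly rate r = 26.7%/12 = 2.225% = 0.02225.
Each month: B ← B·(1+r) − £320.00.
Month 1: interest £185.68; balance after payment £8,210.68.
Month 2: interest £182.69; balance after payment £8,073.36.
Month 3: interest £179.63; balance after payment £7,933.00.

£7,933.00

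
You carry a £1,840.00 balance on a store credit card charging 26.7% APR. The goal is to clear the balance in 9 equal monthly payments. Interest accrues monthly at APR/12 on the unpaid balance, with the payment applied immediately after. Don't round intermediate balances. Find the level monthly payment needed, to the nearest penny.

£227.86

Monthly rate r = 26.7%/12 = 2.225% = 0.02225.
Level-payment amortization: P = B₀·r / (1 − (1+r)^(−n)) = 1840.00·0.02225 / (1 − 1.02225^(−9)).
Denominator 1 − (1+r)^(−9) = 0.179675038.
P = 40.94 / 0.179675038 ≈ 227.86.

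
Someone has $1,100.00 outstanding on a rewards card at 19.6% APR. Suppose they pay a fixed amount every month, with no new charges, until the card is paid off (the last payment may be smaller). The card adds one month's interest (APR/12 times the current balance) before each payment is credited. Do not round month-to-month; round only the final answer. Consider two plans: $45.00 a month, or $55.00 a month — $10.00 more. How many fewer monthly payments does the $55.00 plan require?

Monthly rate r = 19.6%/12 = 1.63333% = 0.0163333.
At $45.00/mo: n = ⌈−ln(1 − rB₀/P)/ln(1+r)⌉ = 32 payments (last $20.50); total interest = total paid − $1,100.00 = $315.50.
At $55.00/mo: 25 payments (last $22.79); total interest $242.79.
Payments saved = 32 − 25 = 7.

7 fewer payments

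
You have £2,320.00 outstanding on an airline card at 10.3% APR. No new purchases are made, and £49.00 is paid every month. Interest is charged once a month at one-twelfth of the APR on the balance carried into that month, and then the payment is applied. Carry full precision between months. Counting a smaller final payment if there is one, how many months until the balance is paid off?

62 months

Monthly rate r = 10.3%/12 = 0.858333% = 0.00858333.
Recurrence: B ← B·(1+r) − £49.00.
Month 1: interest £19.91; balance after payment £2,290.91.
Month 2: interest £19.66; balance after payment £2,261.58.
Closed form: n = −ln(1 − rB₀/P)/ln(1+r) = −ln(0.59361)/ln(1.00858) ≈ 61.022, so the balance reaches zero during payment 62.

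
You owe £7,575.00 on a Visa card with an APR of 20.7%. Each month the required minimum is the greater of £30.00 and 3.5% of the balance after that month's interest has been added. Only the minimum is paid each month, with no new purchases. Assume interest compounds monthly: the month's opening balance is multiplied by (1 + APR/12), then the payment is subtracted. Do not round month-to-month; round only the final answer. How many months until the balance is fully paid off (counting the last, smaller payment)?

158 months

Monthly rate r = 20.7%/12 = 1.725% = 0.01725.
While 3.5% of the post-interest balance exceeds £30.00, each month B ← (B·(1+r))·(1 − 0.035), i.e. B shrinks by the factor (1+r)·0.965 = 0.98165.
This holds for months 1–119. Entering month 120 the balance is £835.66; 3.5% of the post-interest balance is now below £30.00, so the flat £30.00 minimum applies from here.
From month 120 a fixed £30.00 at rate r clears £835.66 in 39 more payments. Total: 119 + 39 = 158 months.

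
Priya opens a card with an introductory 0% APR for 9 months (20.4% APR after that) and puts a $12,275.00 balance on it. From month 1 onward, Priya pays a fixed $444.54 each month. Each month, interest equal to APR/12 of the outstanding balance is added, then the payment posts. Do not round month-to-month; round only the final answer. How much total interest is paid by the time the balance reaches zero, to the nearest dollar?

$1,759

Promo months 1–9 at r₀ = 0%/12 = 0; months 10+ at r₁ = 20.4%/12 = 0.017.
After month 9 (no interest yet): B = $12,275.00 − 9·$444.54 = $8,274.14.
Then at r₁ with $444.54/mo: n₂ = −ln(1 − r₁·B/P)/ln(1+r₁) ≈ 22.57 → 23 more payments.
Total paid = 31·$444.54 + $252.81 = $14,033.55; interest = $14,033.55 − $12,275.00 = $1,758.55.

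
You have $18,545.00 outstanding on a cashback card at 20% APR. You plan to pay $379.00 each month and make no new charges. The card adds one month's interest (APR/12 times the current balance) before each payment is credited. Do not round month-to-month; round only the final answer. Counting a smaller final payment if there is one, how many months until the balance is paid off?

Monthly rate r = 20%/12 = 1.66667% = 0.0166667.
Recurrence: B ← B·(1+r) − $379.00.
Month 1: interest $309.08; balance after payment $18,475.08.
Month 2: interest $307.92; balance after payment $18,404.00.
Closed form: n = −ln(1 − rB₀/P)/ln(1+r) = −ln(0.18448)/ln(1.01667) ≈ 102.257, so the balance reaches zero during payment 103.

103 payments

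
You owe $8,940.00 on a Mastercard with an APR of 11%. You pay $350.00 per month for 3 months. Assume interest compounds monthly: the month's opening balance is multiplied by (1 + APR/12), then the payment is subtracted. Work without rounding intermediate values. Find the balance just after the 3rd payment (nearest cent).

$8,128.46

Monthly rate r = 11%/12 = 0.916667% = 0.00916667.
Each month: B ← B·(1+r) − $350.00.
Month 1: interest $81.95; balance after payment $8,671.95.
Month 2: interest $79.49; balance after payment $8,401.44.
Month 3: interest $77.01; balance after payment $8,128.46.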